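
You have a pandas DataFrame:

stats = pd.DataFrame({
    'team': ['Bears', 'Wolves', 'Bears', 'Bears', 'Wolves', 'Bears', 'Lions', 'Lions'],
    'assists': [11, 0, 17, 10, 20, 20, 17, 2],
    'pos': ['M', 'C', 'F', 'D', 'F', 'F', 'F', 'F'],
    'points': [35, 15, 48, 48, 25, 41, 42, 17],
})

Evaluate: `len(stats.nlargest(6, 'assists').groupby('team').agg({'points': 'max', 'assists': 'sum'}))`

take 6 rows with largest assists:
     team  assists pos  points
4  Wolves       20   F      25
5   Bears       20   F      41
2   Bears       17   F      48
6   Lions       17   F      42
0   Bears       11   M      35
3   Bears       10   D      48
group by team: max(points), sum(assists):
        points  assists
team                   
Bears       48       58
Lions       42       17
Wolves      25       20
Then the number of rows: 3

3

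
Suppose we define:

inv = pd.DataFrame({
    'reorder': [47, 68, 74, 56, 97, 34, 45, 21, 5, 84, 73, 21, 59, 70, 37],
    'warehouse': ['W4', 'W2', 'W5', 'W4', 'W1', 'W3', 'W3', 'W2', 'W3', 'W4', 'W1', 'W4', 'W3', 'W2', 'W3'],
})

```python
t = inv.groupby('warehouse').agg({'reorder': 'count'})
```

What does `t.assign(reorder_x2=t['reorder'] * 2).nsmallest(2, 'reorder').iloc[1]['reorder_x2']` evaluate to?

group by warehouse, count of reorder:
           reorder
warehouse         
W1               2
W2               3
W3               5
W4               4
W5               1
add column reorder_x2 = t['reorder'] * 2:
           reorder  reorder_x2
warehouse                     
W1               2           4
W2               3           6
W3               5          10
W4               4           8
W5               1           2
take 2 rows with smallest reorder:
           reorder  reorder_x2
warehouse                     
W5               1           2
W1               2           4
Reading off the value at position 1, column 'reorder_x2', we get 4.

4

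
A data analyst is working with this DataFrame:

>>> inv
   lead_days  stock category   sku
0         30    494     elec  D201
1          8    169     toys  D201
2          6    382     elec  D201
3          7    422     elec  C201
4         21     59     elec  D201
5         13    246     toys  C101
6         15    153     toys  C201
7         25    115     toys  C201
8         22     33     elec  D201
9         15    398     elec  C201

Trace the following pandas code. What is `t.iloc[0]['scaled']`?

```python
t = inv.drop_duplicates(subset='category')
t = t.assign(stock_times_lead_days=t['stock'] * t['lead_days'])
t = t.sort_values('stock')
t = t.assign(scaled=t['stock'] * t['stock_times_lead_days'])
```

228488

drop duplicate category (keep=first):
   lead_days  stock category   sku
0         30    494     elec  D201
1          8    169     toys  D201
add column stock_times_lead_days = t['stock'] * t['lead_days']:
   lead_days  stock category   sku  stock_times_lead_days
0         30    494     elec  D201                  14820
1          8    169     toys  D201                   1352
sort by stock:
   lead_days  stock category   sku  stock_times_lead_days
1          8    169     toys  D201                   1352
0         30    494     elec  D201                  14820
add column scaled = t['stock'] * t['stock_times_lead_days']:
   lead_days  stock category   sku  stock_times_lead_days   scaled
1          8    169     toys  D201                   1352   228488
0         30    494     elec  D201                  14820  7321080
Taking the value at position 0, column 'scaled' gives 228488.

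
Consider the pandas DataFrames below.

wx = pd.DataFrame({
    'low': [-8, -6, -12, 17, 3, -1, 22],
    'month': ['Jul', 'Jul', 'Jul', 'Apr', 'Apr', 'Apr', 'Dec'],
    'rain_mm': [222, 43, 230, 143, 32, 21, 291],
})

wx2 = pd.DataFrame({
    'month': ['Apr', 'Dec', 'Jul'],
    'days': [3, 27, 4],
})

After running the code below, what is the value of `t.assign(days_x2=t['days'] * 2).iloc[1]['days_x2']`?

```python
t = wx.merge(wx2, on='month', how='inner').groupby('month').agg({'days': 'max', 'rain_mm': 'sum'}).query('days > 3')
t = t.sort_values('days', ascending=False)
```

merge on 'month' (how='inner') → 7 rows:
   low month  rain_mm  days
0   -8   Jul      222     4
1   -6   Jul       43     4
2  -12   Jul      230     4
3   17   Apr      143     3
4    3   Apr       32     3
5   -1   Apr       21     3
6   22   Dec      291    27
group by month: max(days), sum(rain_mm):
       days  rain_mm
month               
Apr       3      196
Dec      27      291
Jul       4      495
filter rows where days > 3:
       days  rain_mm
month               
Dec      27      291
Jul       4      495
sort by days descending:
       days  rain_mm
month               
Dec      27      291
Jul       4      495
add column days_x2 = t['days'] * 2:
       days  rain_mm  days_x2
month                        
Dec      27      291       54
Jul       4      495        8
Taking the value at position 1, column 'days_x2' gives 8.

8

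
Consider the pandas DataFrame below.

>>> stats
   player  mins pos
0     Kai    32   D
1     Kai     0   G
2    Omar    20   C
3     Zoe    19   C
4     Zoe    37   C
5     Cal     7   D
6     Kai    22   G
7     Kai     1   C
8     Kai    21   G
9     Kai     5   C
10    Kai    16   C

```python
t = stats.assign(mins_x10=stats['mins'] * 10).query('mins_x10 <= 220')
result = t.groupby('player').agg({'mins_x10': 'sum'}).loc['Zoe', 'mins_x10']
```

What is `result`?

add column mins_x10 = stats['mins'] * 10:
   player  mins pos  mins_x10
0     Kai    32   D       320
1     Kai     0   G         0
2    Omar    20   C       200
3     Zoe    19   C       190
4     Zoe    37   C       370
5     Cal     7   D        70
6     Kai    22   G       220
7     Kai     1   C        10
8     Kai    21   G       210
9     Kai     5   C        50
10    Kai    16   C       160
filter rows where mins_x10 <= 220:
   player  mins pos  mins_x10
1     Kai     0   G         0
2    Omar    20   C       200
3     Zoe    19   C       190
5     Cal     7   D        70
6     Kai    22   G       220
7     Kai     1   C        10
8     Kai    21   G       210
9     Kai     5   C        50
10    Kai    16   C       160
group by player, sum of mins_x10:
        mins_x10
player          
Cal           70
Kai          650
Omar         200
Zoe          190

190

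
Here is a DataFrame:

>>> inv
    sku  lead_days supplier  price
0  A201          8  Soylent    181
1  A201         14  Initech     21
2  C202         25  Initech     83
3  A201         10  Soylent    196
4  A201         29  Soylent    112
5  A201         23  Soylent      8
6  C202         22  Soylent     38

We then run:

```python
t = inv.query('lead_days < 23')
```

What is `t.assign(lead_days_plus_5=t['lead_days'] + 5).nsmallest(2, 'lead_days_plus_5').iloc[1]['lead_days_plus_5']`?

filter rows where lead_days < 23:
    sku  lead_days supplier  price
0  A201          8  Soylent    181
1  A201         14  Initech     21
3  A201         10  Soylent    196
6  C202         22  Soylent     38
add column lead_days_plus_5 = t['lead_days'] + 5:
    sku  lead_days supplier  price  lead_days_plus_5
0  A201          8  Soylent    181                13
1  A201         14  Initech     21                19
3  A201         10  Soylent    196                15
6  C202         22  Soylent     38                27
take 2 rows with smallest lead_days_plus_5:
    sku  lead_days supplier  price  lead_days_plus_5
0  A201          8  Soylent    181                13
3  A201         10  Soylent    196                15
Hence 15.

15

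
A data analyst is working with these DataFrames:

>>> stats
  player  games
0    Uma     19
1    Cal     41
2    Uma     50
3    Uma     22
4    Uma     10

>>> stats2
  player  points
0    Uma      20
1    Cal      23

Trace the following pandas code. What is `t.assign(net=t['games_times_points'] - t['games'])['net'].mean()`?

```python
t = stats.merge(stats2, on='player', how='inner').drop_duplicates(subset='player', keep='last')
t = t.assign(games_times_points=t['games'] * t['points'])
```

merge on 'player' (how='inner') → 5 rows:
  player  games  points
0    Uma     19      20
1    Cal     41      23
2    Uma     50      20
3    Uma     22      20
4    Uma     10      20
drop duplicate player (keep=last):
  player  games  points
1    Cal     41      23
4    Uma     10      20
add column games_times_points = t['games'] * t['points']:
  player  games  points  games_times_points
1    Cal     41      23                 943
4    Uma     10      20                 200
add column net = t['games_times_points'] - t['games']:
  player  games  points  games_times_points  net
1    Cal     41      23                 943  902
4    Uma     10      20                 200  190
Finally, mean of column 'net' = 546.0.

546.0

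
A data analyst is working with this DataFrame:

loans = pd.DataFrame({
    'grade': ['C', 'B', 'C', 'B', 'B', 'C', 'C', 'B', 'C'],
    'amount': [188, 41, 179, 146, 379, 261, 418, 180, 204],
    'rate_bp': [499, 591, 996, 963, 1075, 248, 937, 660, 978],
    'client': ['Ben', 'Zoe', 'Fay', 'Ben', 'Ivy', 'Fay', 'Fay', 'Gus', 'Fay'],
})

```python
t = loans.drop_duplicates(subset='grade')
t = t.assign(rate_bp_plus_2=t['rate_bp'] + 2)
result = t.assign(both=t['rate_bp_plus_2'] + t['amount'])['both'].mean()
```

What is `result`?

661.5

drop duplicate grade (keep=first):
  grade  amount  rate_bp client
0     C     188      499    Ben
1     B      41      591    Zoe
add column rate_bp_plus_2 = t['rate_bp'] + 2:
  grade  amount  rate_bp client  rate_bp_plus_2
0     C     188      499    Ben             501
1     B      41      591    Zoe             593
add column both = t['rate_bp_plus_2'] + t['amount']:
  grade  amount  rate_bp client  rate_bp_plus_2  both
0     C     188      499    Ben             501   689
1     B      41      591    Zoe             593   634
The mean of column 'both' is 661.5.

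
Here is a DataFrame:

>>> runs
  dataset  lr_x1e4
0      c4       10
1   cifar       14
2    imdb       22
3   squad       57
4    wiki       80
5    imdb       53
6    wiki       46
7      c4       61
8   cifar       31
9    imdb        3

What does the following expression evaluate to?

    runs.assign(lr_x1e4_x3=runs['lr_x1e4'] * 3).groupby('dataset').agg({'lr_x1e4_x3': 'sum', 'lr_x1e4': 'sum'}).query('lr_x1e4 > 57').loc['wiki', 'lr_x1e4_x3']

add column lr_x1e4_x3 = runs['lr_x1e4'] * 3:
  dataset  lr_x1e4  lr_x1e4_x3
0      c4       10          30
1   cifar       14          42
2    imdb       22          66
3   squad       57         171
4    wiki       80         240
5    imdb       53         159
6    wiki       46         138
7      c4       61         183
8   cifar       31          93
9    imdb        3           9
group by dataset: sum(lr_x1e4_x3), sum(lr_x1e4):
         lr_x1e4_x3  lr_x1e4
dataset                     
c4              213       71
cifar           135       45
imdb            234       78
squad           171       57
wiki            378      126
filter rows where lr_x1e4 > 57:
         lr_x1e4_x3  lr_x1e4
dataset                     
c4              213       71
imdb            234       78
wiki            378      126

378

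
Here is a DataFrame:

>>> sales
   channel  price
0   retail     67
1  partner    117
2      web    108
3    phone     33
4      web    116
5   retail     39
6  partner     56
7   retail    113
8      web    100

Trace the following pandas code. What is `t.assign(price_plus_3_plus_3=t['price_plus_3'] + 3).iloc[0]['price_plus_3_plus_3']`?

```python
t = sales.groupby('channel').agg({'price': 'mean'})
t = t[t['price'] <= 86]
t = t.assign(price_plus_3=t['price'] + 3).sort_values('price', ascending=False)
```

group by channel, mean of price:
         price
channel       
partner   86.5
phone     33.0
retail    73.0
web      108.0
filter rows where price <= 86:
         price
channel       
phone     33.0
retail    73.0
add column price_plus_3 = t['price'] + 3:
         price  price_plus_3
channel                     
phone     33.0          36.0
retail    73.0          76.0
sort by price descending:
         price  price_plus_3
channel                     
retail    73.0          76.0
phone     33.0          36.0
add column price_plus_3_plus_3 = t['price_plus_3'] + 3:
         price  price_plus_3  price_plus_3_plus_3
channel                                          
retail    73.0          76.0                 79.0
phone     33.0          36.0                 39.0
value at position 0, column 'price_plus_3_plus_3' → 79.0

79.0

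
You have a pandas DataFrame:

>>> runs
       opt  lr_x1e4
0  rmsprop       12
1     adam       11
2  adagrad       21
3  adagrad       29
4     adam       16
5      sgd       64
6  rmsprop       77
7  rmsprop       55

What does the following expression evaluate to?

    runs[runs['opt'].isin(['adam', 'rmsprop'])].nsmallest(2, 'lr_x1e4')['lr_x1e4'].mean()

11.5

filter rows where opt in ['adam', 'rmsprop']:
       opt  lr_x1e4
0  rmsprop       12
1     adam       11
4     adam       16
6  rmsprop       77
7  rmsprop       55
take 2 rows with smallest lr_x1e4:
       opt  lr_x1e4
1     adam       11
0  rmsprop       12
Then the mean of column 'lr_x1e4': 11.5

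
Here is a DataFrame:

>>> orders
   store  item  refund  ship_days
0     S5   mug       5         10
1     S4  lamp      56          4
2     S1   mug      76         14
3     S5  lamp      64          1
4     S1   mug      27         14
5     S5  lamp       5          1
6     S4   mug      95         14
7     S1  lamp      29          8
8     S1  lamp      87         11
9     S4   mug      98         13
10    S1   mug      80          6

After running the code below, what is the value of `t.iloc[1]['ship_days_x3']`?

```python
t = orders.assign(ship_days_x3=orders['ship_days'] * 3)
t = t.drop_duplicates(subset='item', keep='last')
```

18

add column ship_days_x3 = orders['ship_days'] * 3:
   store  item  refund  ship_days  ship_days_x3
0     S5   mug       5         10            30
1     S4  lamp      56          4            12
2     S1   mug      76         14            42
3     S5  lamp      64          1             3
4     S1   mug      27         14            42
5     S5  lamp       5          1             3
6     S4   mug      95         14            42
7     S1  lamp      29          8            24
8     S1  lamp      87         11            33
9     S4   mug      98         13            39
10    S1   mug      80          6            18
drop duplicate item (keep=last):
   store  item  refund  ship_days  ship_days_x3
8     S1  lamp      87         11            33
10    S1   mug      80          6            18
Hence 18.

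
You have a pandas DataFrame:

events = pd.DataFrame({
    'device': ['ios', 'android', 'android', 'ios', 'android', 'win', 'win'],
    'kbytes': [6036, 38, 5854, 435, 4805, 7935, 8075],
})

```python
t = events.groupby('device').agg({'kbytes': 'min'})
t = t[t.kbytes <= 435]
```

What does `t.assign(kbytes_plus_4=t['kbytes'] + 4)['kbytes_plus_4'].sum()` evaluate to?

group by device, min of kbytes:
         kbytes
device         
android      38
ios         435
win        7935
filter rows where kbytes <= 435:
         kbytes
device         
android      38
ios         435
add column kbytes_plus_4 = t['kbytes'] + 4:
         kbytes  kbytes_plus_4
device                        
android      38             42
ios         435            439
So sum() = 481.

481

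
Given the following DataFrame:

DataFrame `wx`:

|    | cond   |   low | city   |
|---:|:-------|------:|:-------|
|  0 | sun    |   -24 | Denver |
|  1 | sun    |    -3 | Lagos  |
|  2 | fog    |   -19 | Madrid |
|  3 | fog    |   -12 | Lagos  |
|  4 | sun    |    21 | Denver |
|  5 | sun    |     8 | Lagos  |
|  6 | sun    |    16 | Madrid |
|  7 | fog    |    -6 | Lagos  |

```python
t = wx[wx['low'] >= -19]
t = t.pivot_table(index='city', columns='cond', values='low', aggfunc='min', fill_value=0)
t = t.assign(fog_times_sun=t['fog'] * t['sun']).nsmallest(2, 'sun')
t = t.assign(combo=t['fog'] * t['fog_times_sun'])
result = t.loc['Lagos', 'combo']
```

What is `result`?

filter rows where low >= -19:
  cond  low    city
1  sun   -3   Lagos
2  fog  -19  Madrid
3  fog  -12   Lagos
4  sun   21  Denver
5  sun    8   Lagos
6  sun   16  Madrid
7  fog   -6   Lagos
pivot: rows=city, cols=cond, min(low):
cond    fog  sun
city            
Denver    0   21
Lagos   -12   -3
Madrid  -19   16
add column fog_times_sun = t['fog'] * t['sun']:
cond    fog  sun  fog_times_sun
city                           
Denver    0   21              0
Lagos   -12   -3             36
Madrid  -19   16           -304
take 2 rows with smallest sun:
cond    fog  sun  fog_times_sun
city                           
Lagos   -12   -3             36
Madrid  -19   16           -304
add column combo = t['fog'] * t['fog_times_sun']:
cond    fog  sun  fog_times_sun  combo
city                                  
Lagos   -12   -3             36   -432
Madrid  -19   16           -304   5776
value at row 'Lagos', column 'combo' → -432

-432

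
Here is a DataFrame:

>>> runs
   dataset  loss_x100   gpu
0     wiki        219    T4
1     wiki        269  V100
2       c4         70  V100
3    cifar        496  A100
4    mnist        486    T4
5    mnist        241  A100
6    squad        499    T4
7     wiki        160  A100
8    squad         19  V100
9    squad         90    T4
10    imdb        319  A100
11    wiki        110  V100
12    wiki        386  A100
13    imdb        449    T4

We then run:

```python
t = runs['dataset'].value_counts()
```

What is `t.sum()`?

14

value_counts of dataset:
dataset
wiki     5
squad    3
mnist    2
imdb     2
c4       1
cifar    1
Name: count, dtype: int64
So sum() = 14.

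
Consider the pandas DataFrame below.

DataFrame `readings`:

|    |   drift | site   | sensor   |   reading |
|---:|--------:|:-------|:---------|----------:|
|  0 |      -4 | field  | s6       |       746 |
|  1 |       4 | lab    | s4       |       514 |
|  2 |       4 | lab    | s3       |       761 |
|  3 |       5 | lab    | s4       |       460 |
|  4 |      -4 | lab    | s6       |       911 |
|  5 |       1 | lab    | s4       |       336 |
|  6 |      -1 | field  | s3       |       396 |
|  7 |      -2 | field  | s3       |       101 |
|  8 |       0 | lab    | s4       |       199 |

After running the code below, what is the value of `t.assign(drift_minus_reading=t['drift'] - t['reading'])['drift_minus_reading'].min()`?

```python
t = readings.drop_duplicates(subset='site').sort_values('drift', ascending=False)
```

-750

drop duplicate site (keep=first):
   drift   site sensor  reading
0     -4  field     s6      746
1      4    lab     s4      514
sort by drift descending:
   drift   site sensor  reading
1      4    lab     s4      514
0     -4  field     s6      746
add column drift_minus_reading = t['drift'] - t['reading']:
   drift   site sensor  reading  drift_minus_reading
1      4    lab     s4      514                 -510
0     -4  field     s6      746                 -750
So min() = -750.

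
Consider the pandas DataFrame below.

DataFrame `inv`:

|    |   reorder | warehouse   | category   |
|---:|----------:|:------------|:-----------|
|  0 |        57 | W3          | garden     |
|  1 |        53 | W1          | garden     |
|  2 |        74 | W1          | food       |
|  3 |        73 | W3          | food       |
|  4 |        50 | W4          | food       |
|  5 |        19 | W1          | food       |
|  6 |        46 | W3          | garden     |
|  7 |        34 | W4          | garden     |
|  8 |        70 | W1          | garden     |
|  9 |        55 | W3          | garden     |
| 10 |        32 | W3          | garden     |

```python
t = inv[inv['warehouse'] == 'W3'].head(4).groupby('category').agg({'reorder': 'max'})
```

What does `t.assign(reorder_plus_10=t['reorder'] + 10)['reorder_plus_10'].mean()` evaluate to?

75.0

filter rows where warehouse == 'W3':
    reorder warehouse category
0        57        W3   garden
3        73        W3     food
6        46        W3   garden
9        55        W3   garden
10       32        W3   garden
take first 4 rows:
   reorder warehouse category
0       57        W3   garden
3       73        W3     food
6       46        W3   garden
9       55        W3   garden
group by category, max of reorder:
          reorder
category         
food           73
garden         57
add column reorder_plus_10 = t['reorder'] + 10:
          reorder  reorder_plus_10
category                          
food           73               83
garden         57               67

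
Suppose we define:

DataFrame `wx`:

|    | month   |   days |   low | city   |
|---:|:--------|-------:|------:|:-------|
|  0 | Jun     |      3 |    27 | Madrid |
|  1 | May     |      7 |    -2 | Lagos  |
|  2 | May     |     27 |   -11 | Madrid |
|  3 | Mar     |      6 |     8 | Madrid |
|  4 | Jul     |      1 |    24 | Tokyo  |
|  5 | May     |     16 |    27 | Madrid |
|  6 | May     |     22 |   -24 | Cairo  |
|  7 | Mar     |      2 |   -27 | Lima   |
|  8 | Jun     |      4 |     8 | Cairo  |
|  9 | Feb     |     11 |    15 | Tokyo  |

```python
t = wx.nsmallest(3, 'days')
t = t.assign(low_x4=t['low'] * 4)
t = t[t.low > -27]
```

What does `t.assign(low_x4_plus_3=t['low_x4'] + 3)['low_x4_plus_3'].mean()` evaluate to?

105.0

take 3 rows with smallest days:
  month  days  low    city
4   Jul     1   24   Tokyo
7   Mar     2  -27    Lima
0   Jun     3   27  Madrid
add column low_x4 = t['low'] * 4:
  month  days  low    city  low_x4
4   Jul     1   24   Tokyo      96
7   Mar     2  -27    Lima    -108
0   Jun     3   27  Madrid     108
filter rows where low > -27:
  month  days  low    city  low_x4
4   Jul     1   24   Tokyo      96
0   Jun     3   27  Madrid     108
add column low_x4_plus_3 = t['low_x4'] + 3:
  month  days  low    city  low_x4  low_x4_plus_3
4   Jul     1   24   Tokyo      96             99
0   Jun     3   27  Madrid     108            111
The mean of column 'low_x4_plus_3' is 105.0.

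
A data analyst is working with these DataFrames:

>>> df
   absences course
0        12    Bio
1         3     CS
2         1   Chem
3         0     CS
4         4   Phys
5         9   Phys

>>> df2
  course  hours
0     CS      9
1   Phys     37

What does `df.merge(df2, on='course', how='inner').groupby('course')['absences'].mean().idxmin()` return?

merge on 'course' (how='inner') → 4 rows:
   absences course  hours
0         3     CS      9
1         0     CS      9
2         4   Phys     37
3         9   Phys     37
group by course, mean of absences:
course
CS      1.5
Phys    6.5
Name: absences, dtype: float64
So idxmin() = CS.

CS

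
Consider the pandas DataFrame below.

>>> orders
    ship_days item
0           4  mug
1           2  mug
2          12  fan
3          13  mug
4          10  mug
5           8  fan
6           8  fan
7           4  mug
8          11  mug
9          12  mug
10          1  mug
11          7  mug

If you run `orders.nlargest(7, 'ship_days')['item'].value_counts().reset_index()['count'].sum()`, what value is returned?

take 7 rows with largest ship_days:
   ship_days item
3         13  mug
2         12  fan
9         12  mug
8         11  mug
4         10  mug
5          8  fan
6          8  fan
value_counts of item:
item
mug    4
fan    3
Name: count, dtype: int64
reset_index():
  item  count
0  mug      4
1  fan      3
sum of column 'count' → 7

7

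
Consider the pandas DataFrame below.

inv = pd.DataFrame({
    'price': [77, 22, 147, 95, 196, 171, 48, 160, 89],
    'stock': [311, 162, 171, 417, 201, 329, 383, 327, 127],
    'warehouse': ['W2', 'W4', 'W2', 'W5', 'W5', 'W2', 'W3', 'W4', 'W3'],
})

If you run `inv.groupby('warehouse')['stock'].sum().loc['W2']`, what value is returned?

group by warehouse, sum of stock:
warehouse
W2    811
W3    510
W4    489
W5    618
Name: stock, dtype: int64

811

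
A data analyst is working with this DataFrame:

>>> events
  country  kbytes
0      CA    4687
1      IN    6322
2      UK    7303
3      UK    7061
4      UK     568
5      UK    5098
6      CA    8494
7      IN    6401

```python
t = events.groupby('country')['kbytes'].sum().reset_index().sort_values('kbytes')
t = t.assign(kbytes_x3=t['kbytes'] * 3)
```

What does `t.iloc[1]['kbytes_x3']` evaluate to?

group by country, sum of kbytes:
country
CA    13181
IN    12723
UK    20030
Name: kbytes, dtype: int64
reset_index():
  country  kbytes
0      CA   13181
1      IN   12723
2      UK   20030
sort by kbytes:
  country  kbytes
1      IN   12723
0      CA   13181
2      UK   20030
add column kbytes_x3 = t['kbytes'] * 3:
  country  kbytes  kbytes_x3
1      IN   12723      38169
0      CA   13181      39543
2      UK   20030      60090

39543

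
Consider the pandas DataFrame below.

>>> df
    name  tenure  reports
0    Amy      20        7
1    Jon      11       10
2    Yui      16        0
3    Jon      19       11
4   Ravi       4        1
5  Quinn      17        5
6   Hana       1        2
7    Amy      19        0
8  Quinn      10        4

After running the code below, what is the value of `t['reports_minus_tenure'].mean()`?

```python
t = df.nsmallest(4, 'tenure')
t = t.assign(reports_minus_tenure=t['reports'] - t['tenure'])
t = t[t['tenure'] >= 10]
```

-3.5

take 4 rows with smallest tenure:
    name  tenure  reports
6   Hana       1        2
4   Ravi       4        1
8  Quinn      10        4
1    Jon      11       10
add column reports_minus_tenure = t['reports'] - t['tenure']:
    name  tenure  reports  reports_minus_tenure
6   Hana       1        2                     1
4   Ravi       4        1                    -3
8  Quinn      10        4                    -6
1    Jon      11       10                    -1
filter rows where tenure >= 10:
    name  tenure  reports  reports_minus_tenure
8  Quinn      10        4                    -6
1    Jon      11       10                    -1
So mean() = -3.5.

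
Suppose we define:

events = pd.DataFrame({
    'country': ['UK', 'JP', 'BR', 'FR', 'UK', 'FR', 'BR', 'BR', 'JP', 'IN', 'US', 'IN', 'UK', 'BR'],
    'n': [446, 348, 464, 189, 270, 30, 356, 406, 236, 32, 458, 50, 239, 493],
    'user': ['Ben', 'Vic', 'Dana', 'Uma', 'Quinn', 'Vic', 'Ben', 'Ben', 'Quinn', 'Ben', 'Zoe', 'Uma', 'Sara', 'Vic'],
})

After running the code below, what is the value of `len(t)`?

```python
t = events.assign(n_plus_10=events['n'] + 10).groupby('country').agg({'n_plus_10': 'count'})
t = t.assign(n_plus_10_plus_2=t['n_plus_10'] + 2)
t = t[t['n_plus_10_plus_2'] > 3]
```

5

add column n_plus_10 = events['n'] + 10:
   country    n   user  n_plus_10
0       UK  446    Ben        456
1       JP  348    Vic        358
2       BR  464   Dana        474
3       FR  189    Uma        199
4       UK  270  Quinn        280
5       FR   30    Vic         40
6       BR  356    Ben        366
7       BR  406    Ben        416
8       JP  236  Quinn        246
9       IN   32    Ben         42
10      US  458    Zoe        468
11      IN   50    Uma         60
12      UK  239   Sara        249
13      BR  493    Vic        503
group by country, count of n_plus_10:
         n_plus_10
country           
BR               4
FR               2
IN               2
JP               2
UK               3
US               1
add column n_plus_10_plus_2 = t['n_plus_10'] + 2:
         n_plus_10  n_plus_10_plus_2
country                             
BR               4                 6
FR               2                 4
IN               2                 4
JP               2                 4
UK               3                 5
US               1                 3
filter rows where n_plus_10_plus_2 > 3:
         n_plus_10  n_plus_10_plus_2
country                             
BR               4                 6
FR               2                 4
IN               2                 4
JP               2                 4
UK               3                 5
So result = 5.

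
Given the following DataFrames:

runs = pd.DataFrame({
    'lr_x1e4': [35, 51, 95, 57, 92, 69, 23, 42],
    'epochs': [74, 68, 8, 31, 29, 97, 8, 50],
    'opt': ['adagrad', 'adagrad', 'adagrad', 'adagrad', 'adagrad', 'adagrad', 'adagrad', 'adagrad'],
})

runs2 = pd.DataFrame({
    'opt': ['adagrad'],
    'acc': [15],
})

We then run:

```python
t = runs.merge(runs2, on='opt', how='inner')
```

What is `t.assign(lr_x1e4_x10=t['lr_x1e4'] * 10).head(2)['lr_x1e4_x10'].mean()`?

430.0

merge on 'opt' (how='inner') → 8 rows:
   lr_x1e4  epochs      opt  acc
0       35      74  adagrad   15
1       51      68  adagrad   15
2       95       8  adagrad   15
3       57      31  adagrad   15
4       92      29  adagrad   15
5       69      97  adagrad   15
6       23       8  adagrad   15
7       42      50  adagrad   15
add column lr_x1e4_x10 = t['lr_x1e4'] * 10:
   lr_x1e4  epochs      opt  acc  lr_x1e4_x10
0       35      74  adagrad   15          350
1       51      68  adagrad   15          510
2       95       8  adagrad   15          950
3       57      31  adagrad   15          570
4       92      29  adagrad   15          920
5       69      97  adagrad   15          690
6       23       8  adagrad   15          230
7       42      50  adagrad   15          420
take first 2 rows:
   lr_x1e4  epochs      opt  acc  lr_x1e4_x10
0       35      74  adagrad   15          350
1       51      68  adagrad   15          510
The mean of column 'lr_x1e4_x10' is 430.0.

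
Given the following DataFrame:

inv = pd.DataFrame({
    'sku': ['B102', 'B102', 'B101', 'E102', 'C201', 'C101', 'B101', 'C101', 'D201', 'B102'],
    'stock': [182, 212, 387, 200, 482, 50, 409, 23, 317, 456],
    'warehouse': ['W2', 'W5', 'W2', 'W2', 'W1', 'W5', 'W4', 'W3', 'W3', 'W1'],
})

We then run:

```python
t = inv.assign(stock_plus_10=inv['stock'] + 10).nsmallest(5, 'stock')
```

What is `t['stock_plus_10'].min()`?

33

add column stock_plus_10 = inv['stock'] + 10:
    sku  stock warehouse  stock_plus_10
0  B102    182        W2            192
1  B102    212        W5            222
2  B101    387        W2            397
3  E102    200        W2            210
4  C201    482        W1            492
5  C101     50        W5             60
6  B101    409        W4            419
7  C101     23        W3             33
8  D201    317        W3            327
9  B102    456        W1            466
take 5 rows with smallest stock:
    sku  stock warehouse  stock_plus_10
7  C101     23        W3             33
5  C101     50        W5             60
0  B102    182        W2            192
3  E102    200        W2            210
1  B102    212        W5            222
min of column 'stock_plus_10' → 33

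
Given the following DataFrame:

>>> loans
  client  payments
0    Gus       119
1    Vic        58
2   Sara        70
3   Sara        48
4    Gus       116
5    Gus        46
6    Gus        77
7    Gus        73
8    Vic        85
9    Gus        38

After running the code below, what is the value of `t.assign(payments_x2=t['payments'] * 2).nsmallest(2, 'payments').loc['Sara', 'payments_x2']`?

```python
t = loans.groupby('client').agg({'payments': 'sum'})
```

group by client, sum of payments:
        payments
client          
Gus          469
Sara         118
Vic          143
add column payments_x2 = t['payments'] * 2:
        payments  payments_x2
client                       
Gus          469          938
Sara         118          236
Vic          143          286
take 2 rows with smallest payments:
        payments  payments_x2
client                       
Sara         118          236
Vic          143          286

236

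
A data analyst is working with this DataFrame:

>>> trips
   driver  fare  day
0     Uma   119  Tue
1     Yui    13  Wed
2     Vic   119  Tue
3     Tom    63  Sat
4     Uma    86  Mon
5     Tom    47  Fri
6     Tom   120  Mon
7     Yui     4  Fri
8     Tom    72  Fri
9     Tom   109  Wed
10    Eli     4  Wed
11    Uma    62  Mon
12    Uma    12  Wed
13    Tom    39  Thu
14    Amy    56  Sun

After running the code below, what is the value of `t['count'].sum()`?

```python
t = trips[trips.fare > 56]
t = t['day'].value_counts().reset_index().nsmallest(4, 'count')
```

filter rows where fare > 56:
   driver  fare  day
0     Uma   119  Tue
2     Vic   119  Tue
3     Tom    63  Sat
4     Uma    86  Mon
6     Tom   120  Mon
8     Tom    72  Fri
9     Tom   109  Wed
11    Uma    62  Mon
value_counts of day:
day
Mon    3
Tue    2
Sat    1
Fri    1
Wed    1
Name: count, dtype: int64
reset_index():
   day  count
0  Mon      3
1  Tue      2
2  Sat      1
3  Fri      1
4  Wed      1
take 4 rows with smallest count:
   day  count
2  Sat      1
3  Fri      1
4  Wed      1
1  Tue      2
Hence 5.

5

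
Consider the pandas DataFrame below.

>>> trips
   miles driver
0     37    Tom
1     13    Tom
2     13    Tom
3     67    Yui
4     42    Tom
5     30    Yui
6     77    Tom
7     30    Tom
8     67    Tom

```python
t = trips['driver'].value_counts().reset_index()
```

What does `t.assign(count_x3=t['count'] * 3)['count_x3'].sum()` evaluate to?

27

value_counts of driver:
driver
Tom    7
Yui    2
Name: count, dtype: int64
reset_index():
  driver  count
0    Tom      7
1    Yui      2
add column count_x3 = t['count'] * 3:
  driver  count  count_x3
0    Tom      7        21
1    Yui      2         6
The sum of column 'count_x3' is 27.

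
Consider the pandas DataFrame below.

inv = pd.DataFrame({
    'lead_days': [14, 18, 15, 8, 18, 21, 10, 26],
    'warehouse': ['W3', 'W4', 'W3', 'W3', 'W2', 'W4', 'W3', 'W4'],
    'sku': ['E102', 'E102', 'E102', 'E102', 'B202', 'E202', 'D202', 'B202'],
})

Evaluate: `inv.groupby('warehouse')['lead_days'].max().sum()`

59

group by warehouse, max of lead_days:
warehouse
W2    18
W3    15
W4    26
Name: lead_days, dtype: int64
sum of the resulting series → 59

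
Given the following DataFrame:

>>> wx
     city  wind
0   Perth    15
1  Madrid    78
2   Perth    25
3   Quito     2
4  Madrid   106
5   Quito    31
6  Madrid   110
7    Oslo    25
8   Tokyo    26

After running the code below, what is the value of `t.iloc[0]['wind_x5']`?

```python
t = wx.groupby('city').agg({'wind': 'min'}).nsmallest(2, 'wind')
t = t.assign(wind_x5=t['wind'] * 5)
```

group by city, min of wind:
        wind
city        
Madrid    78
Oslo      25
Perth     15
Quito      2
Tokyo     26
take 2 rows with smallest wind:
       wind
city       
Quito     2
Perth    15
add column wind_x5 = t['wind'] * 5:
       wind  wind_x5
city                
Quito     2       10
Perth    15       75
Reading off the value at position 0, column 'wind_x5', we get 10.

10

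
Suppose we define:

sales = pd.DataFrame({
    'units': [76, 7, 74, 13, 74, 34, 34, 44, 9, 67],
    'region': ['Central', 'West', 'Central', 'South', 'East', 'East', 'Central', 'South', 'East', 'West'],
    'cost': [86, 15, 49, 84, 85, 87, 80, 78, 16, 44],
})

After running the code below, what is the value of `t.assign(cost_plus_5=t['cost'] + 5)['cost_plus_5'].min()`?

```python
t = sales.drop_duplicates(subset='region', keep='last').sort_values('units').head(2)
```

21

drop duplicate region (keep=last):
   units   region  cost
6     34  Central    80
7     44    South    78
8      9     East    16
9     67     West    44
sort by units:
   units   region  cost
8      9     East    16
6     34  Central    80
7     44    South    78
9     67     West    44
take first 2 rows:
   units   region  cost
8      9     East    16
6     34  Central    80
add column cost_plus_5 = t['cost'] + 5:
   units   region  cost  cost_plus_5
8      9     East    16           21
6     34  Central    80           85
Taking the min of column 'cost_plus_5' gives 21.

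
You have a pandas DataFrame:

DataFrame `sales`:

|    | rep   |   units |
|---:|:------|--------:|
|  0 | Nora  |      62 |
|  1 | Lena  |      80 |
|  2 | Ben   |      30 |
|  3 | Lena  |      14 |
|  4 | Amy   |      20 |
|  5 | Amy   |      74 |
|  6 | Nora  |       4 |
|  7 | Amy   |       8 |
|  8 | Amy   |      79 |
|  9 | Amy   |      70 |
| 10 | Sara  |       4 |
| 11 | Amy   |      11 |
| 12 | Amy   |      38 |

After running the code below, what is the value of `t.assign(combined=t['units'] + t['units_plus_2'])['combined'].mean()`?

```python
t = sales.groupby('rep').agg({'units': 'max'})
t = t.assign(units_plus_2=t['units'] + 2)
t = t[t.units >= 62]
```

group by rep, max of units:
      units
rep        
Amy      79
Ben      30
Lena     80
Nora     62
Sara      4
add column units_plus_2 = t['units'] + 2:
      units  units_plus_2
rep                      
Amy      79            81
Ben      30            32
Lena     80            82
Nora     62            64
Sara      4             6
filter rows where units >= 62:
      units  units_plus_2
rep                      
Amy      79            81
Lena     80            82
Nora     62            64
add column combined = t['units'] + t['units_plus_2']:
      units  units_plus_2  combined
rep                                
Amy      79            81       160
Lena     80            82       162
Nora     62            64       126
Taking the mean of column 'combined' gives 149.333333333.

149.333333333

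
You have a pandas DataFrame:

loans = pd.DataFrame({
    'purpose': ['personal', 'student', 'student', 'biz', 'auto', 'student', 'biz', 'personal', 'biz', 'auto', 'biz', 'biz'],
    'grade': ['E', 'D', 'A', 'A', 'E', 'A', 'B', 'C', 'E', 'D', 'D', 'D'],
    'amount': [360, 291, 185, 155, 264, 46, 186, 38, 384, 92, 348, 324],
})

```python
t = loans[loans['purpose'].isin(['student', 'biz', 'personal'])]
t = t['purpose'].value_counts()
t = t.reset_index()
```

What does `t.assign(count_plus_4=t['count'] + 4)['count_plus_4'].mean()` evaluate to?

7.33333333333

filter rows where purpose in ['student', 'biz', 'personal']:
     purpose grade  amount
0   personal     E     360
1    student     D     291
2    student     A     185
3        biz     A     155
5    student     A      46
6        biz     B     186
7   personal     C      38
8        biz     E     384
10       biz     D     348
11       biz     D     324
value_counts of purpose:
purpose
biz         5
student     3
personal    2
Name: count, dtype: int64
reset_index():
    purpose  count
0       biz      5
1   student      3
2  personal      2
add column count_plus_4 = t['count'] + 4:
    purpose  count  count_plus_4
0       biz      5             9
1   student      3             7
2  personal      2             6
Taking the mean of column 'count_plus_4' gives 7.33333333333.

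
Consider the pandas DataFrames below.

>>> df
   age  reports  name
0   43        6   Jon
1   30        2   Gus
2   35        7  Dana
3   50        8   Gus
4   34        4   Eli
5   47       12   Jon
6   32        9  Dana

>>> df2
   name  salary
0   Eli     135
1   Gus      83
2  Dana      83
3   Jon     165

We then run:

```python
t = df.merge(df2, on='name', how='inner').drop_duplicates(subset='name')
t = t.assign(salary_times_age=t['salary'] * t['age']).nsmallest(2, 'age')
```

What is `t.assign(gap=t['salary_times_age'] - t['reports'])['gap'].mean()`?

merge on 'name' (how='inner') → 7 rows:
   age  reports  name  salary
0   43        6   Jon     165
1   30        2   Gus      83
2   35        7  Dana      83
3   50        8   Gus      83
4   34        4   Eli     135
5   47       12   Jon     165
6   32        9  Dana      83
drop duplicate name (keep=first):
   age  reports  name  salary
0   43        6   Jon     165
1   30        2   Gus      83
2   35        7  Dana      83
4   34        4   Eli     135
add column salary_times_age = t['salary'] * t['age']:
   age  reports  name  salary  salary_times_age
0   43        6   Jon     165              7095
1   30        2   Gus      83              2490
2   35        7  Dana      83              2905
4   34        4   Eli     135              4590
take 2 rows with smallest age:
   age  reports name  salary  salary_times_age
1   30        2  Gus      83              2490
4   34        4  Eli     135              4590
add column gap = t['salary_times_age'] - t['reports']:
   age  reports name  salary  salary_times_age   gap
1   30        2  Gus      83              2490  2488
4   34        4  Eli     135              4590  4586
Hence 3537.0.

3537.0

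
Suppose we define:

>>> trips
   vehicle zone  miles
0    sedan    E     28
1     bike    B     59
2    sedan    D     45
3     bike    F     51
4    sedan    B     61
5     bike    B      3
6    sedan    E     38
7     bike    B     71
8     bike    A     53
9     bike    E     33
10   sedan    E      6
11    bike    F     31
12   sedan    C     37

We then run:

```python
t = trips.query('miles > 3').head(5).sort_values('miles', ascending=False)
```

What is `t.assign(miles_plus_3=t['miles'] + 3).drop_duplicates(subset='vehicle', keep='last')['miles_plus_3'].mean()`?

filter rows where miles > 3:
   vehicle zone  miles
0    sedan    E     28
1     bike    B     59
2    sedan    D     45
3     bike    F     51
4    sedan    B     61
6    sedan    E     38
7     bike    B     71
8     bike    A     53
9     bike    E     33
10   sedan    E      6
11    bike    F     31
12   sedan    C     37
take first 5 rows:
  vehicle zone  miles
0   sedan    E     28
1    bike    B     59
2   sedan    D     45
3    bike    F     51
4   sedan    B     61
sort by miles descending:
  vehicle zone  miles
4   sedan    B     61
1    bike    B     59
3    bike    F     51
2   sedan    D     45
0   sedan    E     28
add column miles_plus_3 = t['miles'] + 3:
  vehicle zone  miles  miles_plus_3
4   sedan    B     61            64
1    bike    B     59            62
3    bike    F     51            54
2   sedan    D     45            48
0   sedan    E     28            31
drop duplicate vehicle (keep=last):
  vehicle zone  miles  miles_plus_3
3    bike    F     51            54
0   sedan    E     28            31

42.5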